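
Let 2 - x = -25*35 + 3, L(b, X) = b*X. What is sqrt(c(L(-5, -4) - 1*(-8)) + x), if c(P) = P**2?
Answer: sqrt(1658) ≈ 40.719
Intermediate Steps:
L(b, X) = X*b
x = 874 (x = 2 - (-25*35 + 3) = 2 - (-875 + 3) = 2 - 1*(-872) = 2 + 872 = 874)
sqrt(c(L(-5, -4) - 1*(-8)) + x) = sqrt((-4*(-5) - 1*(-8))**2 + 874) = sqrt((20 + 8)**2 + 874) = sqrt(28**2 + 874) = sqrt(784 + 874) = sqrt(1658)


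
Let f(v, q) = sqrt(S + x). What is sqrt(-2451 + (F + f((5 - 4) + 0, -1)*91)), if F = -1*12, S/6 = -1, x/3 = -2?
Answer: sqrt(-2463 + 182*I*sqrt(3)) ≈ 3.1695 + 49.73*I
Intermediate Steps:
x = -6 (x = 3*(-2) = -6)
S = -6 (S = 6*(-1) = -6)
F = -12
f(v, q) = 2*I*sqrt(3) (f(v, q) = sqrt(-6 - 6) = sqrt(-12) = 2*I*sqrt(3))
sqrt(-2451 + (F + f((5 - 4) + 0, -1)*91)) = sqrt(-2451 + (-12 + (2*I*sqrt(3))*91)) = sqrt(-2451 + (-12 + 182*I*sqrt(3))) = sqrt(-2463 + 182*I*sqrt(3))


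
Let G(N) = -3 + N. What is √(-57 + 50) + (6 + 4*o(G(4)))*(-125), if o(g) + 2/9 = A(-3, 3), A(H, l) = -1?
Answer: -1250/9 + I*√7 ≈ -138.89 + 2.6458*I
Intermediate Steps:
o(g) = -11/9 (o(g) = -2/9 - 1 = -11/9)
√(-57 + 50) + (6 + 4*o(G(4)))*(-125) = √(-57 + 50) + (6 + 4*(-11/9))*(-125) = √(-7) + (6 - 44/9)*(-125) = I*√7 + (10/9)*(-125) = I*√7 - 1250/9 = -1250/9 + I*√7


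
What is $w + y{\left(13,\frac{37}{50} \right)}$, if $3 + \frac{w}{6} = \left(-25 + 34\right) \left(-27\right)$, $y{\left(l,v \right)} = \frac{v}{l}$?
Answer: $- \frac{959363}{650} \approx -1475.9$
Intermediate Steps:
$w = -1476$ ($w = -18 + 6 \left(-25 + 34\right) \left(-27\right) = -18 + 6 \cdot 9 \left(-27\right) = -18 + 6 \left(-243\right) = -18 - 1458 = -1476$)
$w + y{\left(13,\frac{37}{50} \right)} = -1476 + \frac{37 \cdot \frac{1}{50}}{13} = -1476 + 37 \cdot \frac{1}{50} \cdot \frac{1}{13} = -1476 + \frac{37}{50} \cdot \frac{1}{13} = -1476 + \frac{37}{650} = - \frac{959363}{650}$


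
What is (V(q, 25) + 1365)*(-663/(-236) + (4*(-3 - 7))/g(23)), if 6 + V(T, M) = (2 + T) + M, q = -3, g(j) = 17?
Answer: 2532273/4012 ≈ 631.17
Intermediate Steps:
V(T, M) = -4 + M + T (V(T, M) = -6 + ((2 + T) + M) = -6 + (2 + M + T) = -4 + M + T)
(V(q, 25) + 1365)*(-663/(-236) + (4*(-3 - 7))/g(23)) = ((-4 + 25 - 3) + 1365)*(-663/(-236) + (4*(-3 - 7))/17) = (18 + 1365)*(-663*(-1/236) + (4*(-10))*(1/17)) = 1383*(663/236 - 40*1/17) = 1383*(663/236 - 40/17) = 1383*(1831/4012) = 2532273/4012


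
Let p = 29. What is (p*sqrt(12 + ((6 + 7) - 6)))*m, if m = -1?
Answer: -29*sqrt(19) ≈ -126.41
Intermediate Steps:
(p*sqrt(12 + ((6 + 7) - 6)))*m = (29*sqrt(12 + ((6 + 7) - 6)))*(-1) = (29*sqrt(12 + (13 - 6)))*(-1) = (29*sqrt(12 + 7))*(-1) = (29*sqrt(19))*(-1) = -29*sqrt(19)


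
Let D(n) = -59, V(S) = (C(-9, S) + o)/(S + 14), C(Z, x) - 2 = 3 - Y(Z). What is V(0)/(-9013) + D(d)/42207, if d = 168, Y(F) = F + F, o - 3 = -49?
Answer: -6473977/5325763674 ≈ -0.0012156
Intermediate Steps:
o = -46 (o = 3 - 49 = -46)
Y(F) = 2*F
C(Z, x) = 5 - 2*Z (C(Z, x) = 2 + (3 - 2*Z) = 5 - 2*Z)
V(S) = -23/(14 + S) (V(S) = ((5 - 2*(-9)) - 46)/(S + 14) = ((5 + 18) - 46)/(14 + S) = (23 - 46)/(14 + S) = -23/(14 + S))
V(0)/(-9013) + D(d)/42207 = -23/(14 + 0)/(-9013) - 59/42207 = -23/14*(-1/9013) - 59*1/42207 = -23*1/14*(-1/9013) - 59/42207 = -23/14*(-1/9013) - 59/42207 = 23/126182 - 59/42207 = -6473977/5325763674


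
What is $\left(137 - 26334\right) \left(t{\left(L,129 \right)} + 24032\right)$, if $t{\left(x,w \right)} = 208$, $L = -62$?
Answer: $-635015280$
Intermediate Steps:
$\left(137 - 26334\right) \left(t{\left(L,129 \right)} + 24032\right) = \left(137 - 26334\right) \left(208 + 24032\right) = \left(-26197\right) 24240 = -635015280$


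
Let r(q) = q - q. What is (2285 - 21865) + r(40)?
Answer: -19580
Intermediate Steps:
r(q) = 0
(2285 - 21865) + r(40) = (2285 - 21865) + 0 = -19580 + 0 = -19580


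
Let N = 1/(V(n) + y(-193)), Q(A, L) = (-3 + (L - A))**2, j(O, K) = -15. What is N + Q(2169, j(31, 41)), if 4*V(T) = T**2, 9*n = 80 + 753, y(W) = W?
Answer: 3019760959257/631357 ≈ 4.7830e+6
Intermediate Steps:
Q(A, L) = (-3 + L - A)**2
n = 833/9 (n = (80 + 753)/9 = (1/9)*833 = 833/9 ≈ 92.556)
V(T) = T**2/4
N = 324/631357 (N = 1/((833/9)**2/4 - 193) = 1/((1/4)*(693889/81) - 193) = 1/(693889/324 - 193) = 1/(631357/324) = 324/631357 ≈ 0.00051318)
N + Q(2169, j(31, 41)) = 324/631357 + (3 + 2169 - 1*(-15))**2 = 324/631357 + (3 + 2169 + 15)**2 = 324/631357 + 2187**2 = 324/631357 + 4782969 = 3019760959257/631357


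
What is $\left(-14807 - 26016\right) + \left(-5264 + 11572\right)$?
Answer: $-34515$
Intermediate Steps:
$\left(-14807 - 26016\right) + \left(-5264 + 11572\right) = -40823 + 6308 = -34515$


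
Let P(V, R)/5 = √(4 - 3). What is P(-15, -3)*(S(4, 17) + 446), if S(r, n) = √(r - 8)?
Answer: 2230 + 10*I ≈ 2230.0 + 10.0*I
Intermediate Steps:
S(r, n) = √(-8 + r)
P(V, R) = 5 (P(V, R) = 5*√(4 - 3) = 5*√1 = 5*1 = 5)
P(-15, -3)*(S(4, 17) + 446) = 5*(√(-8 + 4) + 446) = 5*(√(-4) + 446) = 5*(2*I + 446) = 5*(446 + 2*I) = 2230 + 10*I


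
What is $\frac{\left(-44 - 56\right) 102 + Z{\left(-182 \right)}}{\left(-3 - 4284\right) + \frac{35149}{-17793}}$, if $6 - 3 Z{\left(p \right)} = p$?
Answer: $\frac{45093393}{19078435} \approx 2.3636$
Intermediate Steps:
$Z{\left(p \right)} = 2 - \frac{p}{3}$
$\frac{\left(-44 - 56\right) 102 + Z{\left(-182 \right)}}{\left(-3 - 4284\right) + \frac{35149}{-17793}} = \frac{\left(-44 - 56\right) 102 + \left(2 - - \frac{182}{3}\right)}{\left(-3 - 4284\right) + \frac{35149}{-17793}} = \frac{\left(-100\right) 102 + \left(2 + \frac{182}{3}\right)}{\left(-3 - 4284\right) + 35149 \left(- \frac{1}{17793}\right)} = \frac{-10200 + \frac{188}{3}}{-4287 - \frac{35149}{17793}} = - \frac{30412}{3 \left(- \frac{76313740}{17793}\right)} = \left(- \frac{30412}{3}\right) \left(- \frac{17793}{76313740}\right) = \frac{45093393}{19078435}$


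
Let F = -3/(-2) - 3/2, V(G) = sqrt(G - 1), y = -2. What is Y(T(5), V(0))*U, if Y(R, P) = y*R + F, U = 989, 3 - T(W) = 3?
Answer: 0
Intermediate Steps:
T(W) = 0 (T(W) = 3 - 1*3 = 3 - 3 = 0)
V(G) = sqrt(-1 + G)
F = 0 (F = -3*(-1/2) - 3*1/2 = 3/2 - 3/2 = 0)
Y(R, P) = -2*R (Y(R, P) = -2*R + 0 = -2*R)
Y(T(5), V(0))*U = -2*0*989 = 0*989 = 0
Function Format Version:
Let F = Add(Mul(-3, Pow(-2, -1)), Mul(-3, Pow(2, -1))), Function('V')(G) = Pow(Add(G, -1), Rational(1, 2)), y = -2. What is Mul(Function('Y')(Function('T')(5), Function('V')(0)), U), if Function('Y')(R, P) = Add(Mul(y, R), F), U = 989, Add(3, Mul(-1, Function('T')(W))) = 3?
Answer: 0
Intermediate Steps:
Function('T')(W) = 0 (Function('T')(W) = Add(3, Mul(-1, 3)) = Add(3, -3) = 0)
Function('V')(G) = Pow(Add(-1, G), Rational(1, 2))
F = 0 (F = Add(Mul(-3, Rational(-1, 2)), Mul(-3, Rational(1, 2))) = Add(Rational(3, 2), Rational(-3, 2)) = 0)
Function('Y')(R, P) = Mul(-2, R) (Function('Y')(R, P) = Add(Mul(-2, R), 0) = Mul(-2, R))
Mul(Function('Y')(Function('T')(5), Function('V')(0)), U) = Mul(Mul(-2, 0), 989) = Mul(0, 989) = 0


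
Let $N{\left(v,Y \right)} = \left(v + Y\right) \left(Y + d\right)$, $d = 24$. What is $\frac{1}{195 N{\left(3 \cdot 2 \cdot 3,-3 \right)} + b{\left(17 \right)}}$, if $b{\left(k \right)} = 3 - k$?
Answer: $\frac{1}{61411} \approx 1.6284 \cdot 10^{-5}$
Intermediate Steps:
$N{\left(v,Y \right)} = \left(24 + Y\right) \left(Y + v\right)$ ($N{\left(v,Y \right)} = \left(v + Y\right) \left(Y + 24\right) = \left(Y + v\right) \left(24 + Y\right) = \left(24 + Y\right) \left(Y + v\right)$)
$\frac{1}{195 N{\left(3 \cdot 2 \cdot 3,-3 \right)} + b{\left(17 \right)}} = \frac{1}{195 \left(\left(-3\right)^{2} + 24 \left(-3\right) + 24 \cdot 3 \cdot 2 \cdot 3 - 3 \cdot 3 \cdot 2 \cdot 3\right) + \left(3 - 17\right)} = \frac{1}{195 \left(9 - 72 + 24 \cdot 6 \cdot 3 - 3 \cdot 6 \cdot 3\right) + \left(3 - 17\right)} = \frac{1}{195 \left(9 - 72 + 24 \cdot 18 - 54\right) - 14} = \frac{1}{195 \left(9 - 72 + 432 - 54\right) - 14} = \frac{1}{195 \cdot 315 - 14} = \frac{1}{61425 - 14} = \frac{1}{61411}$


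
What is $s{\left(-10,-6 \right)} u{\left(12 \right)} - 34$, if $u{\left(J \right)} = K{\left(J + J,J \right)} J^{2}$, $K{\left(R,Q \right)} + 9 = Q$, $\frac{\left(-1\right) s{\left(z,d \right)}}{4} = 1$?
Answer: $-1762$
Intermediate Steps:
$s{\left(z,d \right)} = -4$ ($s{\left(z,d \right)} = \left(-4\right) 1 = -4$)
$K{\left(R,Q \right)} = -9 + Q$
$u{\left(J \right)} = J^{2} \left(-9 + J\right)$ ($u{\left(J \right)} = \left(-9 + J\right) J^{2} = J^{2} \left(-9 + J\right)$)
$s{\left(-10,-6 \right)} u{\left(12 \right)} - 34 = - 4 \cdot 12^{2} \left(-9 + 12\right) - 34 = - 4 \cdot 144 \cdot 3 - 34 = \left(-4\right) 432 - 34 = -1728 - 34 = -1762$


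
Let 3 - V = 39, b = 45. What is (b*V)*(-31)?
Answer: 50220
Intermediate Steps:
V = -36 (V = 3 - 1*39 = 3 - 39 = -36)
(b*V)*(-31) = (45*(-36))*(-31) = -1620*(-31) = 50220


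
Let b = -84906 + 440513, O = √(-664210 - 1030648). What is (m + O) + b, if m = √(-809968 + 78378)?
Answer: 355607 + I*√731590 + I*√1694858 ≈ 3.5561e+5 + 2157.2*I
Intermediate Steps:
O = I*√1694858 (O = √(-1694858) = I*√1694858 ≈ 1301.9*I)
b = 355607
m = I*√731590 (m = √(-731590) = I*√731590 ≈ 855.33*I)
(m + O) + b = (I*√731590 + I*√1694858) + 355607 = 355607 + I*√731590 + I*√1694858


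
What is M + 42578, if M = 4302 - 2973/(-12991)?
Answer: 609021053/12991 ≈ 46880.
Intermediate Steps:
M = 55890255/12991 (M = 4302 - 2973*(-1/12991) = 4302 + 2973/12991 = 55890255/12991 ≈ 4302.2)
M + 42578 = 55890255/12991 + 42578 = 609021053/12991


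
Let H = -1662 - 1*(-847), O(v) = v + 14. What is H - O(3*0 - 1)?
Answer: -828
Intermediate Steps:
O(v) = 14 + v
H = -815 (H = -1662 + 847 = -815)
H - O(3*0 - 1) = -815 - (14 + (3*0 - 1)) = -815 - (14 + (0 - 1)) = -815 - (14 - 1) = -815 - 1*13 = -815 - 13 = -828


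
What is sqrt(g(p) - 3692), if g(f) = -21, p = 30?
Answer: I*sqrt(3713) ≈ 60.934*I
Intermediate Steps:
sqrt(g(p) - 3692) = sqrt(-21 - 3692) = sqrt(-3713) = I*sqrt(3713)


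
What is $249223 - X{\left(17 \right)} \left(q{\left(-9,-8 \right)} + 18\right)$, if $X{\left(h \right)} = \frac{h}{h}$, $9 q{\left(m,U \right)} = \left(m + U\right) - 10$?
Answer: $249208$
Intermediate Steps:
$q{\left(m,U \right)} = - \frac{10}{9} + \frac{U}{9} + \frac{m}{9}$ ($q{\left(m,U \right)} = \frac{\left(m + U\right) - 10}{9} = \frac{\left(U + m\right) - 10}{9} = \frac{-10 + U + m}{9} = - \frac{10}{9} + \frac{U}{9} + \frac{m}{9}$)
$X{\left(h \right)} = 1$
$249223 - X{\left(17 \right)} \left(q{\left(-9,-8 \right)} + 18\right) = 249223 - 1 \left(\left(- \frac{10}{9} + \frac{1}{9} \left(-8\right) + \frac{1}{9} \left(-9\right)\right) + 18\right) = 249223 - 1 \left(\left(- \frac{10}{9} - \frac{8}{9} - 1\right) + 18\right) = 249223 - 1 \left(-3 + 18\right) = 249223 - 1 \cdot 15 = 249223 - 15 = 249208$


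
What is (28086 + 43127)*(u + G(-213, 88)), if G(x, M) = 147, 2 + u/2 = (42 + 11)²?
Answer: 410258093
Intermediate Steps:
u = 5614 (u = -4 + 2*(42 + 11)² = -4 + 2*53² = -4 + 2*2809 = -4 + 5618 = 5614)
(28086 + 43127)*(u + G(-213, 88)) = (28086 + 43127)*(5614 + 147) = 71213*5761 = 410258093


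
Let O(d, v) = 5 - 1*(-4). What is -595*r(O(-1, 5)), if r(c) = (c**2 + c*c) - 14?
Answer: -88060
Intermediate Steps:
O(d, v) = 9 (O(d, v) = 5 + 4 = 9)
r(c) = -14 + 2*c**2 (r(c) = (c**2 + c**2) - 14 = 2*c**2 - 14 = -14 + 2*c**2)
-595*r(O(-1, 5)) = -595*(-14 + 2*9**2) = -595*(-14 + 2*81) = -595*(-14 + 162) = -595*148 = -88060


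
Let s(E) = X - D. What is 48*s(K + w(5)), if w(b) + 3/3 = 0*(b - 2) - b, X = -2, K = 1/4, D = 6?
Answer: -384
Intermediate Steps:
K = ¼ ≈ 0.25000
w(b) = -1 - b (w(b) = -1 + (0*(b - 2) - b) = -1 + (0*(-2 + b) - b) = -1 + (0 - b) = -1 - b)
s(E) = -8 (s(E) = -2 - 1*6 = -2 - 6 = -8)
48*s(K + w(5)) = 48*(-8) = -384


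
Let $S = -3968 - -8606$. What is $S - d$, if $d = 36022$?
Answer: $-31384$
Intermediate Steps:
$S = 4638$ ($S = -3968 + 8606 = 4638$)
$S - d = 4638 - 36022 = -31384$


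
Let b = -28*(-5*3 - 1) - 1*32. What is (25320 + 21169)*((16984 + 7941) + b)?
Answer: 1178077749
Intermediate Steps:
b = 416 (b = -28*(-15 - 1) - 32 = -28*(-16) - 32 = 448 - 32 = 416)
(25320 + 21169)*((16984 + 7941) + b) = (25320 + 21169)*((16984 + 7941) + 416) = 46489*(24925 + 416) = 46489*25341 = 1178077749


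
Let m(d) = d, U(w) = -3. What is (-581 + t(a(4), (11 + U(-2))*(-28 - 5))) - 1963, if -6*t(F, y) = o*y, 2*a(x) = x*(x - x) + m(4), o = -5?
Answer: -2764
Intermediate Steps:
a(x) = 2 (a(x) = (x*(x - x) + 4)/2 = (x*0 + 4)/2 = (0 + 4)/2 = (½)*4 = 2)
t(F, y) = 5*y/6 (t(F, y) = -(-5)*y/6 = 5*y/6)
(-581 + t(a(4), (11 + U(-2))*(-28 - 5))) - 1963 = (-581 + 5*((11 - 3)*(-28 - 5))/6) - 1963 = (-581 + 5*(8*(-33))/6) - 1963 = (-581 + (⅚)*(-264)) - 1963 = (-581 - 220) - 1963 = -801 - 1963 = -2764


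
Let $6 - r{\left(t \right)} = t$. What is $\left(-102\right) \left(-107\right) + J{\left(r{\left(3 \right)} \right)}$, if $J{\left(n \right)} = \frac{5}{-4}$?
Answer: $\frac{43651}{4} \approx 10913.0$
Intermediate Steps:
$r{\left(t \right)} = 6 - t$
$J{\left(n \right)} = - \frac{5}{4}$ ($J{\left(n \right)} = 5 \left(- \frac{1}{4}\right) = - \frac{5}{4}$)
$\left(-102\right) \left(-107\right) + J{\left(r{\left(3 \right)} \right)} = \left(-102\right) \left(-107\right) - \frac{5}{4} = 10914 - \frac{5}{4} = \frac{43651}{4}$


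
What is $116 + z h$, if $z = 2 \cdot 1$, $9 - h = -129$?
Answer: $392$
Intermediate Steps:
$h = 138$ ($h = 9 - -129 = 9 + 129 = 138$)
$z = 2$
$116 + z h = 116 + 2 \cdot 138 = 116 + 276 = 392$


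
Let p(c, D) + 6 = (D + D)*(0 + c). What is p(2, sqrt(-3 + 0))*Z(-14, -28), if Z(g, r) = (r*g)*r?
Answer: 65856 - 43904*I*sqrt(3) ≈ 65856.0 - 76044.0*I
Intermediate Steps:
p(c, D) = -6 + 2*D*c (p(c, D) = -6 + (D + D)*(0 + c) = -6 + (2*D)*c = -6 + 2*D*c)
Z(g, r) = g*r**2 (Z(g, r) = (g*r)*r = g*r**2)
p(2, sqrt(-3 + 0))*Z(-14, -28) = (-6 + 2*sqrt(-3 + 0)*2)*(-14*(-28)**2) = (-6 + 2*sqrt(-3)*2)*(-14*784) = (-6 + 2*(I*sqrt(3))*2)*(-10976) = (-6 + 4*I*sqrt(3))*(-10976) = 65856 - 43904*I*sqrt(3)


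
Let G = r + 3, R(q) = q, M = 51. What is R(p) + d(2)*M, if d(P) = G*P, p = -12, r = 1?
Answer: 396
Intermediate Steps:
G = 4 (G = 1 + 3 = 4)
d(P) = 4*P
R(p) + d(2)*M = -12 + (4*2)*51 = -12 + 8*51 = -12 + 408 = 396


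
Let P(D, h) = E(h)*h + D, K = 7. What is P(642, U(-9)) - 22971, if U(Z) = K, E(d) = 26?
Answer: -22147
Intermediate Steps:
U(Z) = 7
P(D, h) = D + 26*h (P(D, h) = 26*h + D = D + 26*h)
P(642, U(-9)) - 22971 = (642 + 26*7) - 22971 = (642 + 182) - 22971 = 824 - 22971 = -22147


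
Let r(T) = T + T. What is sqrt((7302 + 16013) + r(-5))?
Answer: sqrt(23305) ≈ 152.66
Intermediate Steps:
r(T) = 2*T
sqrt((7302 + 16013) + r(-5)) = sqrt((7302 + 16013) + 2*(-5)) = sqrt(23315 - 10) = sqrt(23305)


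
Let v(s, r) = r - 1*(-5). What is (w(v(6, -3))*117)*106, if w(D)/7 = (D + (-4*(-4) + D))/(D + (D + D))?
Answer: 289380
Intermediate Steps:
v(s, r) = 5 + r (v(s, r) = r + 5 = 5 + r)
w(D) = 7*(16 + 2*D)/(3*D) (w(D) = 7*((D + (-4*(-4) + D))/(D + (D + D))) = 7*((D + (16 + D))/(D + 2*D)) = 7*((16 + 2*D)/((3*D))) = 7*((16 + 2*D)*(1/(3*D))) = 7*((16 + 2*D)/(3*D)) = 7*(16 + 2*D)/(3*D))
(w(v(6, -3))*117)*106 = ((14*(8 + (5 - 3))/(3*(5 - 3)))*117)*106 = (((14/3)*(8 + 2)/2)*117)*106 = (((14/3)*(1/2)*10)*117)*106 = ((70/3)*117)*106 = 2730*106 = 289380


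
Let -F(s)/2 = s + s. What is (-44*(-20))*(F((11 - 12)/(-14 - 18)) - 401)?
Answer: -352990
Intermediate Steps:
F(s) = -4*s (F(s) = -2*(s + s) = -4*s)
(-44*(-20))*(F((11 - 12)/(-14 - 18)) - 401) = (-44*(-20))*(-4*(11 - 12)/(-14 - 18) - 401) = 880*(-(-4)/(-32) - 401) = 880*(-(-4)*(-1)/32 - 401) = 880*(-4*1/32 - 401) = 880*(-⅛ - 401) = 880*(-3209/8) = -352990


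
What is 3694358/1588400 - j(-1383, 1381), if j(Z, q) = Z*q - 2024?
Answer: 1518470154579/794200 ≈ 1.9120e+6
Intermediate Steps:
j(Z, q) = -2024 + Z*q
3694358/1588400 - j(-1383, 1381) = 3694358/1588400 - (-2024 - 1383*1381) = 3694358*(1/1588400) - (-2024 - 1909923) = 1847179/794200 - 1*(-1911947) = 1847179/794200 + 1911947 = 1518470154579/794200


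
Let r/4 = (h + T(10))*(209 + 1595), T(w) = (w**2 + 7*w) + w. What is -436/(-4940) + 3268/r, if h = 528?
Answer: 140227283/1577381520 ≈ 0.088899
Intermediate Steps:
T(w) = w**2 + 8*w
r = 5108928 (r = 4*((528 + 10*(8 + 10))*(209 + 1595)) = 4*((528 + 10*18)*1804) = 4*((528 + 180)*1804) = 4*(708*1804) = 4*1277232 = 5108928)
-436/(-4940) + 3268/r = -436/(-4940) + 3268/5108928 = -436*(-1/4940) + 3268*(1/5108928) = 109/1235 + 817/1277232 = 140227283/1577381520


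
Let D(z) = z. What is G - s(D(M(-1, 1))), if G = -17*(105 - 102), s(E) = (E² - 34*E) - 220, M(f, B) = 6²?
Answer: 97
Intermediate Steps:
M(f, B) = 36
s(E) = -220 + E² - 34*E
G = -51 (G = -17*3 = -51)
G - s(D(M(-1, 1))) = -51 - (-220 + 36² - 34*36) = -51 - (-220 + 1296 - 1224) = -51 - 1*(-148) = -51 + 148 = 97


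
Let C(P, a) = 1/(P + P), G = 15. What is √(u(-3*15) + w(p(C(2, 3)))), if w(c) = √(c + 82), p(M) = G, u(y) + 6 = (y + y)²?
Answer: √(8094 + √97) ≈ 90.021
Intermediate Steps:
u(y) = -6 + 4*y² (u(y) = -6 + (y + y)² = -6 + (2*y)² = -6 + 4*y²)
C(P, a) = 1/(2*P)
p(M) = 15
w(c) = √(82 + c)
√(u(-3*15) + w(p(C(2, 3)))) = √((-6 + 4*(-3*15)²) + √(82 + 15)) = √((-6 + 4*(-45)²) + √97) = √((-6 + 4*2025) + √97) = √((-6 + 8100) + √97) = √(8094 + √97)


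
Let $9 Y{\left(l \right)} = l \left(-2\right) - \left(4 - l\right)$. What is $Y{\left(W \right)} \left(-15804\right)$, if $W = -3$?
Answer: $1756$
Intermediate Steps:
$Y{\left(l \right)} = - \frac{4}{9} - \frac{l}{9}$ ($Y{\left(l \right)} = \frac{l \left(-2\right) - \left(4 - l\right)}{9} = \frac{- 2 l + \left(-4 + l\right)}{9} = \frac{-4 - l}{9} = - \frac{4}{9} - \frac{l}{9}$)
$Y{\left(W \right)} \left(-15804\right) = \left(- \frac{4}{9} - - \frac{1}{3}\right) \left(-15804\right) = \left(- \frac{4}{9} + \frac{1}{3}\right) \left(-15804\right) = \left(- \frac{1}{9}\right) \left(-15804\right) = 1756$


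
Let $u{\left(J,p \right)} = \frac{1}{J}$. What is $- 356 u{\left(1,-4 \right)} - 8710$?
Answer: $-9066$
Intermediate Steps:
$- 356 u{\left(1,-4 \right)} - 8710 = - \frac{356}{1} - 8710 = \left(-356\right) 1 - 8710 = -356 - 8710 = -9066$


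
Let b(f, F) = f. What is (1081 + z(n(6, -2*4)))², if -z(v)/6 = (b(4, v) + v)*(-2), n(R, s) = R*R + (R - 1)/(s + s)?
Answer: 38800441/16 ≈ 2.4250e+6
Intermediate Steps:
n(R, s) = R² + (-1 + R)/(2*s) (n(R, s) = R² + (-1 + R)/((2*s)) = R² + (-1 + R)*(1/(2*s)) = R² + (-1 + R)/(2*s))
z(v) = 48 + 12*v (z(v) = -6*(4 + v)*(-2) = -6*(-8 - 2*v) = 48 + 12*v)
(1081 + z(n(6, -2*4)))² = (1081 + (48 + 12*((-1 + 6 + 2*(-2*4)*6²)/(2*((-2*4))))))² = (1081 + (48 + 12*((½)*(-1 + 6 + 2*(-8)*36)/(-8))))² = (1081 + (48 + 12*((½)*(-⅛)*(-1 + 6 - 576))))² = (1081 + (48 + 12*((½)*(-⅛)*(-571))))² = (1081 + (48 + 12*(571/16)))² = (1081 + (48 + 1713/4))² = (1081 + 1905/4)² = (6229/4)² = 38800441/16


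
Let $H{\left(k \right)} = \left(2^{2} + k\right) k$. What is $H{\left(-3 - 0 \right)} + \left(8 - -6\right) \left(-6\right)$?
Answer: $-87$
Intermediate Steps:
$H{\left(k \right)} = k \left(4 + k\right)$ ($H{\left(k \right)} = \left(4 + k\right) k = k \left(4 + k\right)$)
$H{\left(-3 - 0 \right)} + \left(8 - -6\right) \left(-6\right) = \left(-3 - 0\right) \left(4 - 3\right) + \left(8 - -6\right) \left(-6\right) = \left(-3 + 0\right) \left(4 + \left(-3 + 0\right)\right) + \left(8 + 6\right) \left(-6\right) = - 3 \left(4 - 3\right) + 14 \left(-6\right) = \left(-3\right) 1 - 84 = -3 - 84 = -87$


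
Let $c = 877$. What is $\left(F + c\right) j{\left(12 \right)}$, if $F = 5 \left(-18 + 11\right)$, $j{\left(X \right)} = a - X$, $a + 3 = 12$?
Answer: $-2526$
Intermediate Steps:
$a = 9$ ($a = -3 + 12 = 9$)
$j{\left(X \right)} = 9 - X$
$F = -35$ ($F = 5 \left(-7\right) = -35$)
$\left(F + c\right) j{\left(12 \right)} = \left(-35 + 877\right) \left(9 - 12\right) = 842 \left(9 - 12\right) = 842 \left(-3\right) = -2526$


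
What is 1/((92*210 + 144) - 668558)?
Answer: -1/649094 ≈ -1.5406e-6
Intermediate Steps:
1/((92*210 + 144) - 668558) = 1/((19320 + 144) - 668558) = 1/(19464 - 668558) = 1/(-649094) = -1/649094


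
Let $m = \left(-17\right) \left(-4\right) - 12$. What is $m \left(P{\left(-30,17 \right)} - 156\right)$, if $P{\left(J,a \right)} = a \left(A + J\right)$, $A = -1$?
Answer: $-38248$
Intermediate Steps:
$P{\left(J,a \right)} = a \left(-1 + J\right)$
$m = 56$ ($m = 68 - 12 = 56$)
$m \left(P{\left(-30,17 \right)} - 156\right) = 56 \left(17 \left(-1 - 30\right) - 156\right) = 56 \left(17 \left(-31\right) - 156\right) = 56 \left(-527 - 156\right) = 56 \left(-683\right) = -38248$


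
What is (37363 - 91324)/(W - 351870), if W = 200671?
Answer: 53961/151199 ≈ 0.35689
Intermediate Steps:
(37363 - 91324)/(W - 351870) = (37363 - 91324)/(200671 - 351870) = -53961/(-151199) = -53961*(-1/151199) = 53961/151199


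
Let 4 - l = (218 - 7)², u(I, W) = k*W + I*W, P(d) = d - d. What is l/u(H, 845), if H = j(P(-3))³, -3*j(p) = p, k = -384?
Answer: 14839/108160 ≈ 0.13719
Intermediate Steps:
P(d) = 0
j(p) = -p/3
H = 0 (H = (-⅓*0)³ = 0³ = 0)
u(I, W) = -384*W + I*W
l = -44517 (l = 4 - (218 - 7)² = 4 - 1*211² = 4 - 1*44521 = 4 - 44521 = -44517)
l/u(H, 845) = -44517*1/(845*(-384 + 0)) = -44517/(845*(-384)) = -44517/(-324480) = -44517*(-1/324480) = 14839/108160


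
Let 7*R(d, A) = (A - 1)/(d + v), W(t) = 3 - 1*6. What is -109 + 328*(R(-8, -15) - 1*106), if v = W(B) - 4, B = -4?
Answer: -3656837/105 ≈ -34827.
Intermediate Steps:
W(t) = -3 (W(t) = 3 - 6 = -3)
v = -7 (v = -3 - 4 = -7)
R(d, A) = (-1 + A)/(7*(-7 + d)) (R(d, A) = ((A - 1)/(d - 7))/7 = ((-1 + A)/(-7 + d))/7 = (-1 + A)/(7*(-7 + d)))
-109 + 328*(R(-8, -15) - 1*106) = -109 + 328*((-1 - 15)/(7*(-7 - 8)) - 1*106) = -109 + 328*((1/7)*(-16)/(-15) - 106) = -109 + 328*((1/7)*(-1/15)*(-16) - 106) = -109 + 328*(16/105 - 106) = -109 + 328*(-11114/105) = -109 - 3645392/105 = -3656837/105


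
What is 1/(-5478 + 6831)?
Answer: 1/1353 ≈ 0.00073910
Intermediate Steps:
1/(-5478 + 6831) = 1/1353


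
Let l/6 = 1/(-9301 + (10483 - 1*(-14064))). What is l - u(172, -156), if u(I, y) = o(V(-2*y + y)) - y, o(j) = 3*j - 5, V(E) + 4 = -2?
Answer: -337952/2541 ≈ -133.00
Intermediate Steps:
V(E) = -6 (V(E) = -4 - 2 = -6)
o(j) = -5 + 3*j
u(I, y) = -23 - y (u(I, y) = (-5 + 3*(-6)) - y = (-5 - 18) - y = -23 - y)
l = 1/2541 (l = 6/(-9301 + (10483 - 1*(-14064))) = 6/(-9301 + (10483 + 14064)) = 6/(-9301 + 24547) = 6/15246 = 6*(1/15246) = 1/2541 ≈ 0.00039355)
l - u(172, -156) = 1/2541 - (-23 - 1*(-156)) = 1/2541 - (-23 + 156) = 1/2541 - 1*133 = 1/2541 - 133 = -337952/2541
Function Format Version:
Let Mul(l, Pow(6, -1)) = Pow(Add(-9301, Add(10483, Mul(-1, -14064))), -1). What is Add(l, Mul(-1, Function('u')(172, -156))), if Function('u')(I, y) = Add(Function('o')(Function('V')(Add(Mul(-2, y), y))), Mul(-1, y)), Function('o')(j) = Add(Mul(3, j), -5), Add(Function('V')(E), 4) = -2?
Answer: Rational(-337952, 2541) ≈ -133.00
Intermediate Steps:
Function('V')(E) = -6 (Function('V')(E) = Add(-4, -2) = -6)
Function('o')(j) = Add(-5, Mul(3, j))
Function('u')(I, y) = Add(-23, Mul(-1, y)) (Function('u')(I, y) = Add(Add(-5, Mul(3, -6)), Mul(-1, y)) = Add(Add(-5, -18), Mul(-1, y)) = Add(-23, Mul(-1, y)))
l = Rational(1, 2541) (l = Mul(6, Pow(Add(-9301, Add(10483, Mul(-1, -14064))), -1)) = Mul(6, Pow(Add(-9301, Add(10483, 14064)), -1)) = Mul(6, Pow(Add(-9301, 24547), -1)) = Mul(6, Pow(15246, -1)) = Mul(6, Rational(1, 15246)) = Rational(1, 2541) ≈ 0.00039355)
Add(l, Mul(-1, Function('u')(172, -156))) = Add(Rational(1, 2541), Mul(-1, Add(-23, Mul(-1, -156)))) = Add(Rational(1, 2541), Mul(-1, Add(-23, 156))) = Add(Rational(1, 2541), Mul(-1, 133)) = Add(Rational(1, 2541), -133) = Rational(-337952, 2541)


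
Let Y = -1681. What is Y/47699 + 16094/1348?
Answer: 382700859/32149126 ≈ 11.904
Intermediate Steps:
Y/47699 + 16094/1348 = -1681/47699 + 16094/1348 = -1681*1/47699 + 16094*(1/1348) = -1681/47699 + 8047/674 = 382700859/32149126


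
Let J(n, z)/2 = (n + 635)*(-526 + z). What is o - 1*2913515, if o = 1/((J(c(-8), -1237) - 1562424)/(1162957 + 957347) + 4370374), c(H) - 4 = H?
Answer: -13499069138495258093/4633258843183 ≈ -2.9135e+6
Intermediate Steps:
c(H) = 4 + H
J(n, z) = 2*(-526 + z)*(635 + n) (J(n, z) = 2*((n + 635)*(-526 + z)) = 2*((635 + n)*(-526 + z)) = 2*((-526 + z)*(635 + n)) = 2*(-526 + z)*(635 + n))
o = 1060152/4633258843183 (o = 1/(((-668020 - 1052*(4 - 8) + 1270*(-1237) + 2*(4 - 8)*(-1237)) - 1562424)/(1162957 + 957347) + 4370374) = 1/(((-668020 - 1052*(-4) - 1570990 + 2*(-4)*(-1237)) - 1562424)/2120304 + 4370374) = 1/(((-668020 + 4208 - 1570990 + 9896) - 1562424)*(1/2120304) + 4370374) = 1/((-2224906 - 1562424)*(1/2120304) + 4370374) = 1/(-3787330*1/2120304 + 4370374) = 1/(-1893665/1060152 + 4370374) = 1/(4633258843183/1060152) = 1060152/4633258843183 ≈ 2.2881e-7)
o - 1*2913515 = 1060152/4633258843183 - 1*2913515 = 1060152/4633258843183 - 2913515 = -13499069138495258093/4633258843183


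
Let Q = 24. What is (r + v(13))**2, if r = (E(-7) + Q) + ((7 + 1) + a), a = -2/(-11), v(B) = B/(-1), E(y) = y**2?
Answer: 562500/121 ≈ 4648.8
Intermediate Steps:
v(B) = -B (v(B) = B*(-1) = -B)
a = 2/11 (a = -2*(-1/11) = 2/11 ≈ 0.18182)
r = 893/11 (r = ((-7)**2 + 24) + ((7 + 1) + 2/11) = (49 + 24) + (8 + 2/11) = 73 + 90/11 = 893/11 ≈ 81.182)
(r + v(13))**2 = (893/11 - 1*13)**2 = (893/11 - 13)**2 = (750/11)**2 = 562500/121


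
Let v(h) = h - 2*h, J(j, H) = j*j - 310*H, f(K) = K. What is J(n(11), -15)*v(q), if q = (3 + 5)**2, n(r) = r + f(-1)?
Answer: -304000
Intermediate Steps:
n(r) = -1 + r (n(r) = r - 1 = -1 + r)
q = 64 (q = 8**2 = 64)
J(j, H) = j**2 - 310*H
v(h) = -h
J(n(11), -15)*v(q) = ((-1 + 11)**2 - 310*(-15))*(-1*64) = (10**2 + 4650)*(-64) = (100 + 4650)*(-64) = 4750*(-64) = -304000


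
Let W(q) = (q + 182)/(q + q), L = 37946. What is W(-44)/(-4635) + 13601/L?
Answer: 462734369/1289784540 ≈ 0.35877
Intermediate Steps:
W(q) = (182 + q)/(2*q) (W(q) = (182 + q)/((2*q)) = (182 + q)*(1/(2*q)) = (182 + q)/(2*q))
W(-44)/(-4635) + 13601/L = ((1/2)*(182 - 44)/(-44))/(-4635) + 13601/37946 = ((1/2)*(-1/44)*138)*(-1/4635) + 13601*(1/37946) = -69/44*(-1/4635) + 13601/37946 = 23/67980 + 13601/37946 = 462734369/1289784540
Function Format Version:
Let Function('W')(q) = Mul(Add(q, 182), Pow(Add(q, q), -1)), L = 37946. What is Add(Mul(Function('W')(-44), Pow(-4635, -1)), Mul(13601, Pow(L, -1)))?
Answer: Rational(462734369, 1289784540) ≈ 0.35877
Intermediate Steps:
Function('W')(q) = Mul(Rational(1, 2), Pow(q, -1), Add(182, q)) (Function('W')(q) = Mul(Add(182, q), Pow(Mul(2, q), -1)) = Mul(Add(182, q), Mul(Rational(1, 2), Pow(q, -1))) = Mul(Rational(1, 2), Pow(q, -1), Add(182, q)))
Add(Mul(Function('W')(-44), Pow(-4635, -1)), Mul(13601, Pow(L, -1))) = Add(Mul(Mul(Rational(1, 2), Pow(-44, -1), Add(182, -44)), Pow(-4635, -1)), Mul(13601, Pow(37946, -1))) = Add(Mul(Mul(Rational(1, 2), Rational(-1, 44), 138), Rational(-1, 4635)), Mul(13601, Rational(1, 37946))) = Add(Mul(Rational(-69, 44), Rational(-1, 4635)), Rational(13601, 37946)) = Add(Rational(23, 67980), Rational(13601, 37946)) = Rational(462734369, 1289784540)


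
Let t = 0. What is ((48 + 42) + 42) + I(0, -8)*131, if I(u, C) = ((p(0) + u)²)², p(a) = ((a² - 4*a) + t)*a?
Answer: 132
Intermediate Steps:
p(a) = a*(a² - 4*a) (p(a) = ((a² - 4*a) + 0)*a = (a² - 4*a)*a = a*(a² - 4*a))
I(u, C) = u⁴ (I(u, C) = ((0²*(-4 + 0) + u)²)² = ((0*(-4) + u)²)² = ((0 + u)²)² = (u²)² = u⁴)
((48 + 42) + 42) + I(0, -8)*131 = ((48 + 42) + 42) + 0⁴*131 = (90 + 42) + 0*131 = 132 + 0 = 132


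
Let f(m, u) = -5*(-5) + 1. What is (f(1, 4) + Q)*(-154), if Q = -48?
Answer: 3388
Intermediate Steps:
f(m, u) = 26 (f(m, u) = 25 + 1 = 26)
(f(1, 4) + Q)*(-154) = (26 - 48)*(-154) = -22*(-154) = 3388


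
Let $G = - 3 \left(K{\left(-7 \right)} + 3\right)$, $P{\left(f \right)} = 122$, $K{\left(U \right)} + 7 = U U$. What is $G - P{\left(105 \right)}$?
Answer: $-257$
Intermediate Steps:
$K{\left(U \right)} = -7 + U^{2}$ ($K{\left(U \right)} = -7 + U U = -7 + U^{2}$)
$G = -135$ ($G = - 3 \left(\left(-7 + \left(-7\right)^{2}\right) + 3\right) = - 3 \left(\left(-7 + 49\right) + 3\right) = - 3 \left(42 + 3\right) = \left(-3\right) 45 = -135$)
$G - P{\left(105 \right)} = -135 - 122 = -257$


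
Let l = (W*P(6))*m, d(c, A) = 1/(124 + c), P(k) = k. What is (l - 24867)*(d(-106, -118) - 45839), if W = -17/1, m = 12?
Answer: 2391967799/2 ≈ 1.1960e+9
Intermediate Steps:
W = -17 (W = -17*1 = -17)
l = -1224 (l = -17*6*12 = -102*12 = -1224)
(l - 24867)*(d(-106, -118) - 45839) = (-1224 - 24867)*(1/(124 - 106) - 45839) = -26091*(1/18 - 45839) = -26091*(-825101/18) = 2391967799/2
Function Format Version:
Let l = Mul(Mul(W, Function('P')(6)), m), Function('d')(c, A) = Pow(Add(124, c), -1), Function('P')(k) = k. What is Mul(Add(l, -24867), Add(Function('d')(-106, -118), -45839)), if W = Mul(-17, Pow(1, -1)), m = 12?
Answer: Rational(2391967799, 2) ≈ 1.1960e+9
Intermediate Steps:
W = -17 (W = Mul(-17, 1) = -17)
l = -1224 (l = Mul(Mul(-17, 6), 12) = Mul(-102, 12) = -1224)
Mul(Add(l, -24867), Add(Function('d')(-106, -118), -45839)) = Mul(Add(-1224, -24867), Add(Pow(Add(124, -106), -1), -45839)) = Mul(-26091, Add(Pow(18, -1), -45839)) = Mul(-26091, Add(Rational(1, 18), -45839)) = Mul(-26091, Rational(-825101, 18)) = Rational(2391967799, 2)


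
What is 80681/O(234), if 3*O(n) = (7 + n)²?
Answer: 242043/58081 ≈ 4.1673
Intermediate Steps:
O(n) = (7 + n)²/3
80681/O(234) = 80681/(((7 + 234)²/3)) = 80681/(((⅓)*241²)) = 80681/(((⅓)*58081)) = 80681/(58081/3) = 80681*(3/58081) = 242043/58081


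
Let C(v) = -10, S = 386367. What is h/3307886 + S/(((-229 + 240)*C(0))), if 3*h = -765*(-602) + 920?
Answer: -1917061605493/545801190 ≈ -3512.4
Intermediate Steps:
h = 461450/3 (h = (-765*(-602) + 920)/3 = (460530 + 920)/3 = (1/3)*461450 = 461450/3 ≈ 1.5382e+5)
h/3307886 + S/(((-229 + 240)*C(0))) = (461450/3)/3307886 + 386367/(((-229 + 240)*(-10))) = (461450/3)*(1/3307886) + 386367/((11*(-10))) = 230725/4961829 + 386367/(-110) = 230725/4961829 + 386367*(-1/110) = 230725/4961829 - 386367/110 = -1917061605493/545801190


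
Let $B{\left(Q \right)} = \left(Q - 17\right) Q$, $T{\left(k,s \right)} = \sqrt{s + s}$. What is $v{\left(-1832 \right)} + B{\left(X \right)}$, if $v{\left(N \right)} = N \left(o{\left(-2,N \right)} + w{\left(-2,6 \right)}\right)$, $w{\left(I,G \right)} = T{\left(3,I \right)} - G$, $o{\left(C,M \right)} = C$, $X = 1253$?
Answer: $1563364 - 3664 i \approx 1.5634 \cdot 10^{6} - 3664.0 i$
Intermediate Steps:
$T{\left(k,s \right)} = \sqrt{2} \sqrt{s}$ ($T{\left(k,s \right)} = \sqrt{2 s} = \sqrt{2} \sqrt{s}$)
$B{\left(Q \right)} = Q \left(-17 + Q\right)$ ($B{\left(Q \right)} = \left(-17 + Q\right) Q = Q \left(-17 + Q\right)$)
$w{\left(I,G \right)} = - G + \sqrt{2} \sqrt{I}$ ($w{\left(I,G \right)} = \sqrt{2} \sqrt{I} - G = - G + \sqrt{2} \sqrt{I}$)
$v{\left(N \right)} = N \left(-8 + 2 i\right)$ ($v{\left(N \right)} = N \left(-2 + \left(\left(-1\right) 6 + \sqrt{2} \sqrt{-2}\right)\right) = N \left(-2 - \left(6 - \sqrt{2} i \sqrt{2}\right)\right) = N \left(-2 - \left(6 - 2 i\right)\right) = N \left(-8 + 2 i\right)$)
$v{\left(-1832 \right)} + B{\left(X \right)} = 2 \left(-1832\right) \left(-4 + i\right) + 1253 \left(-17 + 1253\right) = \left(14656 - 3664 i\right) + 1253 \cdot 1236 = \left(14656 - 3664 i\right) + 1548708 = 1563364 - 3664 i$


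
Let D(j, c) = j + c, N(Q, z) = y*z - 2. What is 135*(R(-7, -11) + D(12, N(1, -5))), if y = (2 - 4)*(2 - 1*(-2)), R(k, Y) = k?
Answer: 5805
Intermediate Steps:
y = -8 (y = -2*(2 + 2) = -2*4 = -8)
N(Q, z) = -2 - 8*z (N(Q, z) = -8*z - 2 = -2 - 8*z)
D(j, c) = c + j
135*(R(-7, -11) + D(12, N(1, -5))) = 135*(-7 + ((-2 - 8*(-5)) + 12)) = 135*(-7 + ((-2 + 40) + 12)) = 135*(-7 + (38 + 12)) = 135*(-7 + 50) = 135*43 = 5805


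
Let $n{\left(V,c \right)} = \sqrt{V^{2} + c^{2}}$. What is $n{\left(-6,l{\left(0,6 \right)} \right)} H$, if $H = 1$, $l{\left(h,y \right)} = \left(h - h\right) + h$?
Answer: $6$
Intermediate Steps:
$l{\left(h,y \right)} = h$ ($l{\left(h,y \right)} = 0 + h = h$)
$n{\left(-6,l{\left(0,6 \right)} \right)} H = \sqrt{\left(-6\right)^{2} + 0^{2}} \cdot 1 = \sqrt{36 + 0} \cdot 1 = \sqrt{36} \cdot 1 = 6 \cdot 1 = 6$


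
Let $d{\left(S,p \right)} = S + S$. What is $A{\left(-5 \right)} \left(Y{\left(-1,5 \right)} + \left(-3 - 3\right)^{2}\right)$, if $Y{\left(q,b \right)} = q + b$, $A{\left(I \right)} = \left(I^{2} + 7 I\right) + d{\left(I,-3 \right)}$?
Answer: $-800$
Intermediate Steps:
$d{\left(S,p \right)} = 2 S$
$A{\left(I \right)} = I^{2} + 9 I$ ($A{\left(I \right)} = \left(I^{2} + 7 I\right) + 2 I = I^{2} + 9 I$)
$Y{\left(q,b \right)} = b + q$
$A{\left(-5 \right)} \left(Y{\left(-1,5 \right)} + \left(-3 - 3\right)^{2}\right) = - 5 \left(9 - 5\right) \left(\left(5 - 1\right) + \left(-3 - 3\right)^{2}\right) = \left(-5\right) 4 \left(4 + \left(-6\right)^{2}\right) = - 20 \left(4 + 36\right) = \left(-20\right) 40 = -800$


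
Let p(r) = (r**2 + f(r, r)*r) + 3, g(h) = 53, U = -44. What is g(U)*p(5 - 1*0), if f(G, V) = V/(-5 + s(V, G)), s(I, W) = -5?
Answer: 2703/2 ≈ 1351.5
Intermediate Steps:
f(G, V) = -V/10 (f(G, V) = V/(-5 - 5) = V/(-10) = V*(-1/10) = -V/10)
p(r) = 3 + 9*r**2/10 (p(r) = (r**2 + (-r/10)*r) + 3 = (r**2 - r**2/10) + 3 = 9*r**2/10 + 3 = 3 + 9*r**2/10)
g(U)*p(5 - 1*0) = 53*(3 + 9*(5 - 1*0)**2/10) = 53*(3 + 9*(5 + 0)**2/10) = 53*(3 + (9/10)*5**2) = 53*(3 + (9/10)*25) = 53*(3 + 45/2) = 53*(51/2) = 2703/2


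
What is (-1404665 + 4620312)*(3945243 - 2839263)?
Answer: 3556441269060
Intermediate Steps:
(-1404665 + 4620312)*(3945243 - 2839263) = 3215647*1105980 = 3556441269060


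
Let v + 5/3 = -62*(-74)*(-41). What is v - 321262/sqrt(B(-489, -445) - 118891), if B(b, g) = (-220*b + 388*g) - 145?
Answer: -564329/3 + 160631*I*sqrt(46029)/46029 ≈ -1.8811e+5 + 748.71*I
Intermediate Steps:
B(b, g) = -145 - 220*b + 388*g
v = -564329/3 (v = -5/3 - 62*(-74)*(-41) = -5/3 + 4588*(-41) = -5/3 - 188108 = -564329/3 ≈ -1.8811e+5)
v - 321262/sqrt(B(-489, -445) - 118891) = -564329/3 - 321262/sqrt((-145 - 220*(-489) + 388*(-445)) - 118891) = -564329/3 - 321262/sqrt((-145 + 107580 - 172660) - 118891) = -564329/3 - 321262/sqrt(-65225 - 118891) = -564329/3 - 321262*(-I*sqrt(46029)/92058) = -564329/3 - (-160631)*I*sqrt(46029)/46029 = -564329/3 + 160631*I*sqrt(46029)/46029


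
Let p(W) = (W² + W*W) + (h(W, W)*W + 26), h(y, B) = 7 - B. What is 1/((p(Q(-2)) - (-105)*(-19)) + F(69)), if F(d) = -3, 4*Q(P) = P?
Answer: -4/7901 ≈ -0.00050627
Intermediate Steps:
Q(P) = P/4
p(W) = 26 + 2*W² + W*(7 - W) (p(W) = (W² + W*W) + ((7 - W)*W + 26) = (W² + W²) + (W*(7 - W) + 26) = 2*W² + (26 + W*(7 - W)) = 26 + 2*W² + W*(7 - W))
1/((p(Q(-2)) - (-105)*(-19)) + F(69)) = 1/(((26 + ((¼)*(-2))² + 7*((¼)*(-2))) - (-105)*(-19)) - 3) = 1/(((26 + (-½)² + 7*(-½)) - 1*1995) - 3) = 1/(((26 + ¼ - 7/2) - 1995) - 3) = 1/((91/4 - 1995) - 3) = 1/(-7889/4 - 3) = 1/(-7901/4) = -4/7901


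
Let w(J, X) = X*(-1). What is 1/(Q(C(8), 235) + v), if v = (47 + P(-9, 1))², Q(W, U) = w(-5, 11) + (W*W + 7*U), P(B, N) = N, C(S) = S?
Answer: 1/4002 ≈ 0.00024988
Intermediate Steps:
w(J, X) = -X
Q(W, U) = -11 + W² + 7*U (Q(W, U) = -1*11 + (W*W + 7*U) = -11 + (W² + 7*U) = -11 + W² + 7*U)
v = 2304 (v = (47 + 1)² = 48² = 2304)
1/(Q(C(8), 235) + v) = 1/((-11 + 8² + 7*235) + 2304) = 1/((-11 + 64 + 1645) + 2304) = 1/(1698 + 2304) = 1/4002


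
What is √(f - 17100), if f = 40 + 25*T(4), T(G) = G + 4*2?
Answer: 2*I*√4190 ≈ 129.46*I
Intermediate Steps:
T(G) = 8 + G (T(G) = G + 8 = 8 + G)
f = 340 (f = 40 + 25*(8 + 4) = 40 + 25*12 = 40 + 300 = 340)
√(f - 17100) = √(340 - 17100) = √(-16760) = 2*I*√4190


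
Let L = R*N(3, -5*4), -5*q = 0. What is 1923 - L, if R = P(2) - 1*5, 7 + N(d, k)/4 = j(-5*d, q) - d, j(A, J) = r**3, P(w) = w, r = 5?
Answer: 3303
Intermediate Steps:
q = 0 (q = -1/5*0 = 0)
j(A, J) = 125 (j(A, J) = 5**3 = 125)
N(d, k) = 472 - 4*d (N(d, k) = -28 + 4*(125 - d) = -28 + (500 - 4*d) = 472 - 4*d)
R = -3 (R = 2 - 1*5 = 2 - 5 = -3)
L = -1380 (L = -3*(472 - 4*3) = -3*(472 - 12) = -3*460 = -1380)
1923 - L = 1923 - 1*(-1380) = 1923 + 1380 = 3303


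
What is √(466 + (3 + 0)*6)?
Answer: 22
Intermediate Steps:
√(466 + (3 + 0)*6) = √(466 + 3*6) = √(466 + 18) = √484 = 22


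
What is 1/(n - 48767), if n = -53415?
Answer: -1/102182 ≈ -9.7865e-6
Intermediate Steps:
1/(n - 48767) = 1/(-53415 - 48767) = 1/(-102182) = -1/102182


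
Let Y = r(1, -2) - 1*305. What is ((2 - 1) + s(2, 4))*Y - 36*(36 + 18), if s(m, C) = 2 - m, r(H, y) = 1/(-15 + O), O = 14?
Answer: -2250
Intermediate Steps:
r(H, y) = -1 (r(H, y) = 1/(-15 + 14) = 1/(-1) = -1)
Y = -306 (Y = -1 - 1*305 = -1 - 305 = -306)
((2 - 1) + s(2, 4))*Y - 36*(36 + 18) = ((2 - 1) + (2 - 1*2))*(-306) - 36*(36 + 18) = (1 + (2 - 2))*(-306) - 36*54 = (1 + 0)*(-306) - 1*1944 = 1*(-306) - 1944 = -306 - 1944 = -2250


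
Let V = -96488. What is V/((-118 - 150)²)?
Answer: -12061/8978 ≈ -1.3434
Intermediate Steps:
V/((-118 - 150)²) = -96488/(-118 - 150)² = -96488/((-268)²) = -96488/71824 = -96488*1/71824 = -12061/8978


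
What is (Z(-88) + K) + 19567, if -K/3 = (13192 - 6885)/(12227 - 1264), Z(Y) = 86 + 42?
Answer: 215897364/10963 ≈ 19693.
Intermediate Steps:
Z(Y) = 128
K = -18921/10963 (K = -3*(13192 - 6885)/(12227 - 1264) = -18921/10963 ≈ -1.7259)
(Z(-88) + K) + 19567 = (128 - 18921/10963) + 19567 = 1384343/10963 + 19567 = 215897364/10963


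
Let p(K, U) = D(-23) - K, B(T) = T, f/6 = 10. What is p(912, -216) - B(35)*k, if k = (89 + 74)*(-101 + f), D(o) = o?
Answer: 232970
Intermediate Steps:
f = 60 (f = 6*10 = 60)
p(K, U) = -23 - K
k = -6683 (k = (89 + 74)*(-101 + 60) = 163*(-41) = -6683)
p(912, -216) - B(35)*k = (-23 - 1*912) - 35*(-6683) = (-23 - 912) - 1*(-233905) = -935 + 233905 = 232970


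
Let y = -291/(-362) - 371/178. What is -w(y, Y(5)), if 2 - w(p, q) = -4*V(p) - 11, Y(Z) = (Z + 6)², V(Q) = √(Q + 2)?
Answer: -13 - 24*√5187098/16109 ≈ -16.393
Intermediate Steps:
V(Q) = √(2 + Q)
Y(Z) = (6 + Z)²
y = -20626/16109 (y = -291*(-1/362) - 371*1/178 = 291/362 - 371/178 = -20626/16109 ≈ -1.2804)
w(p, q) = 13 + 4*√(2 + p) (w(p, q) = 2 - (-4*√(2 + p) - 11) = 2 - (-11 - 4*√(2 + p)) = 2 + (11 + 4*√(2 + p)) = 13 + 4*√(2 + p))
-w(y, Y(5)) = -(13 + 4*√(2 - 20626/16109)) = -(13 + 4*√(11592/16109)) = -(13 + 4*(6*√5187098/16109)) = -(13 + 24*√5187098/16109) = -13 - 24*√5187098/16109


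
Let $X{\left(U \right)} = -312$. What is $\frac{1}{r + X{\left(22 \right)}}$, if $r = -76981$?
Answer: $- \frac{1}{77293} \approx -1.2938 \cdot 10^{-5}$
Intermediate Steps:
$\frac{1}{r + X{\left(22 \right)}} = \frac{1}{-76981 - 312} = \frac{1}{-77293} = - \frac{1}{77293}$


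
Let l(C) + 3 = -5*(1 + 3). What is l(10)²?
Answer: 529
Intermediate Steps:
l(C) = -23 (l(C) = -3 - 5*(1 + 3) = -3 - 5*4 = -3 - 20 = -23)
l(10)² = (-23)² = 529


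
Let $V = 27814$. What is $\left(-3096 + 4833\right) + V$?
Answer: $29551$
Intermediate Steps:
$\left(-3096 + 4833\right) + V = \left(-3096 + 4833\right) + 27814 = 1737 + 27814 = 29551$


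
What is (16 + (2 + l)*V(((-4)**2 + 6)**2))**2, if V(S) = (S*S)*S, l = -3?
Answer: 12854999002892544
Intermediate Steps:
V(S) = S**3 (V(S) = S**2*S = S**3)
(16 + (2 + l)*V(((-4)**2 + 6)**2))**2 = (16 + (2 - 3)*(((-4)**2 + 6)**2)**3)**2 = (16 - ((16 + 6)**2)**3)**2 = (16 - (22**2)**3)**2 = (16 - 1*484**3)**2 = (16 - 1*113379904)**2 = (16 - 113379904)**2 = (-113379888)**2 = 12854999002892544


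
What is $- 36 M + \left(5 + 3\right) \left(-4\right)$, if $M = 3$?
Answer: $-140$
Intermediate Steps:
$- 36 M + \left(5 + 3\right) \left(-4\right) = \left(-36\right) 3 + \left(5 + 3\right) \left(-4\right) = -108 + 8 \left(-4\right) = -108 - 32 = -140$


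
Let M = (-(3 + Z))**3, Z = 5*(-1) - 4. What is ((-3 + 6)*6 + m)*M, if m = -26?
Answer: -1728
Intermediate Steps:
Z = -9 (Z = -5 - 4 = -9)
M = 216 (M = (-(3 - 9))**3 = (-1*(-6))**3 = 6**3 = 216)
((-3 + 6)*6 + m)*M = ((-3 + 6)*6 - 26)*216 = (3*6 - 26)*216 = (18 - 26)*216 = -8*216 = -1728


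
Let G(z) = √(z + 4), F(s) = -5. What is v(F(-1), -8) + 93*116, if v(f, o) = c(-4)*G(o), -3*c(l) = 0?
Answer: 10788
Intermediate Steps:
c(l) = 0 (c(l) = -⅓*0 = 0)
G(z) = √(4 + z)
v(f, o) = 0 (v(f, o) = 0*√(4 + o) = 0)
v(F(-1), -8) + 93*116 = 0 + 93*116 = 0 + 10788 = 10788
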